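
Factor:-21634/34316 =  - 2^( - 1)*23^( - 1 )*29^1  =  - 29/46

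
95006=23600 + 71406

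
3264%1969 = 1295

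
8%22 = 8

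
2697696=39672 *68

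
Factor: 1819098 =2^1*3^5* 19^1*197^1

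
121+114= 235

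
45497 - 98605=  - 53108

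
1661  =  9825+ - 8164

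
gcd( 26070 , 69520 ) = 8690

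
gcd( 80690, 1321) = 1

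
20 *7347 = 146940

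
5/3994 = 5/3994 = 0.00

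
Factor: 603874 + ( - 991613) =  - 11^1 * 101^1* 349^1 = - 387739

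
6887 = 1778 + 5109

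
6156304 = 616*9994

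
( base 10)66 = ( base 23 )2k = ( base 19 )39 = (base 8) 102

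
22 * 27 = 594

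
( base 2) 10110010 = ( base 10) 178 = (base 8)262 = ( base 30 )5S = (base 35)53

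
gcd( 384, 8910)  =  6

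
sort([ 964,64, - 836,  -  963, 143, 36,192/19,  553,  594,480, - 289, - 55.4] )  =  [-963, - 836, - 289, - 55.4,192/19,36, 64,143,480, 553,594, 964 ]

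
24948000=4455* 5600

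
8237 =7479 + 758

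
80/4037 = 80/4037 = 0.02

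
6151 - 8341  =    -  2190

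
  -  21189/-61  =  347 + 22/61 = 347.36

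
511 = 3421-2910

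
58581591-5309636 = 53271955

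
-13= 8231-8244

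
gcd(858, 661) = 1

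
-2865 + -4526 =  -7391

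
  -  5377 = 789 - 6166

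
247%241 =6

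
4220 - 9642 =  - 5422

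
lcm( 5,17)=85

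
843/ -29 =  - 843/29=-  29.07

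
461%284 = 177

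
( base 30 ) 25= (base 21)32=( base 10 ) 65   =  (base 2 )1000001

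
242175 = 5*48435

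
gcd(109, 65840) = 1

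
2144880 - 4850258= - 2705378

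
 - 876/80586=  - 1 +13285/13431=- 0.01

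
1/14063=1/14063 = 0.00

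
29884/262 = 114 + 8/131=114.06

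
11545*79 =912055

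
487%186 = 115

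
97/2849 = 97/2849 = 0.03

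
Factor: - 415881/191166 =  - 657/302 = - 2^(-1) * 3^2*73^1*151^ (-1) 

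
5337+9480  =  14817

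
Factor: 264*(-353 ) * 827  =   - 77069784  =  - 2^3*3^1*11^1*353^1*827^1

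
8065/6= 8065/6 = 1344.17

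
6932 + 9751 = 16683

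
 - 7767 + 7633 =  - 134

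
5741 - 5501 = 240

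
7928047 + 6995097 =14923144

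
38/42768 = 19/21384 = 0.00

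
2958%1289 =380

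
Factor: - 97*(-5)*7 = 3395 = 5^1 * 7^1*97^1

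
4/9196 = 1/2299= 0.00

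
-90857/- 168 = 540 + 137/168 = 540.82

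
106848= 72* 1484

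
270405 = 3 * 90135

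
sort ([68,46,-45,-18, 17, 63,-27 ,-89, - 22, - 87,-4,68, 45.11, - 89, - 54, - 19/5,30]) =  [-89,-89,-87, - 54,-45,- 27,-22, - 18,  -  4, - 19/5,17,30,45.11 , 46,63,68,68]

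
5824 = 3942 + 1882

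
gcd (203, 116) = 29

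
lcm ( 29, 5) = 145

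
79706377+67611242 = 147317619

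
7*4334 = 30338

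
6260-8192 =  - 1932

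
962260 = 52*18505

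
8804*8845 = 77871380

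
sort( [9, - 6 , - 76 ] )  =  [ - 76, - 6, 9] 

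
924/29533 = 132/4219 = 0.03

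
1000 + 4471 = 5471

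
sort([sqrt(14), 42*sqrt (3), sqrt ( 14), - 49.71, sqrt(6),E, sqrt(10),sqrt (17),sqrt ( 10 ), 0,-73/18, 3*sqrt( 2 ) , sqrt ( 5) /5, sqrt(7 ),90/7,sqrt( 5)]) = [ - 49.71, - 73/18, 0, sqrt(5 )/5,sqrt( 5 ), sqrt( 6),sqrt( 7 ),  E,sqrt (10 ), sqrt (10), sqrt( 14),sqrt( 14), sqrt(17),3 * sqrt(2),90/7 , 42*sqrt(3 ) ]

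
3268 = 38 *86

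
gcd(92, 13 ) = 1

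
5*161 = 805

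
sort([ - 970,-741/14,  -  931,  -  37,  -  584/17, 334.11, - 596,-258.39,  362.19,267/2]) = [ - 970, - 931,-596,-258.39, - 741/14, - 37,  -  584/17,267/2,334.11,362.19 ] 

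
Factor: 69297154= 2^1*967^1*35831^1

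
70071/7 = 10010 + 1/7 = 10010.14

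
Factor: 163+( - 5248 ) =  - 3^2*5^1* 113^1 = - 5085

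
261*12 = 3132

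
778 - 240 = 538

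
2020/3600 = 101/180 = 0.56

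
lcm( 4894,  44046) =44046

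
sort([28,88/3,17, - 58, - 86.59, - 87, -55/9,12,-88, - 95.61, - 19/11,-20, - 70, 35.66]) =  [ - 95.61, - 88,  -  87, - 86.59, - 70, - 58, - 20, - 55/9, - 19/11,12,17, 28,88/3,35.66]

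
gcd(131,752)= 1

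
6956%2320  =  2316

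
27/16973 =27/16973 = 0.00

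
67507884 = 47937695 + 19570189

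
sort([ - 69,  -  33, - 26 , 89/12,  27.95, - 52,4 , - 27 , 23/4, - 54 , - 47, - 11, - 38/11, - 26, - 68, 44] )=[ - 69,-68, - 54, - 52, - 47, - 33,-27, - 26 , - 26, - 11, - 38/11,4, 23/4,89/12, 27.95,44 ] 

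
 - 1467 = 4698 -6165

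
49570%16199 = 973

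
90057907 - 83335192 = 6722715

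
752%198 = 158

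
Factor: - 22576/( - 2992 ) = 83/11 =11^( - 1 )*83^1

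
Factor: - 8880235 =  - 5^1*7^1 * 13^1 * 29^1*673^1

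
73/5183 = 1/71 = 0.01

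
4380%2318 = 2062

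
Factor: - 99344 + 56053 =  - 43291 = -43291^1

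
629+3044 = 3673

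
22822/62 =11411/31 = 368.10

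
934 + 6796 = 7730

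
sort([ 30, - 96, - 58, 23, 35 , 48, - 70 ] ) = [ - 96 ,  -  70, - 58, 23, 30,35 , 48]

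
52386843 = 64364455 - 11977612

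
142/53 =2 + 36/53 = 2.68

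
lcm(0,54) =0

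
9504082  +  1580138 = 11084220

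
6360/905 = 7 + 5/181 = 7.03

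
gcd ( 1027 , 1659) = 79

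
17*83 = 1411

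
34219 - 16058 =18161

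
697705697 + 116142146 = 813847843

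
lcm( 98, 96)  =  4704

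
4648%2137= 374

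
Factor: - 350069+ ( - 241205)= - 591274 = - 2^1*293^1 * 1009^1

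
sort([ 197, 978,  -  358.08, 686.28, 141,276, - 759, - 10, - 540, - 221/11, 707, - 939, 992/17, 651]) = [ - 939, - 759, - 540, - 358.08, - 221/11 , - 10, 992/17, 141, 197 , 276, 651,686.28,707,978]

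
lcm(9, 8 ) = 72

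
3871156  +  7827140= 11698296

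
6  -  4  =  2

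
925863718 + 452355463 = 1378219181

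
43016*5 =215080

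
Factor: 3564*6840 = 24377760 = 2^5 * 3^6 * 5^1*11^1*19^1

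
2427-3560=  - 1133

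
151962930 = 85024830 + 66938100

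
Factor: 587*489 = 3^1*163^1*587^1 = 287043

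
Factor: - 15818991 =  - 3^1*599^1*8803^1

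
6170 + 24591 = 30761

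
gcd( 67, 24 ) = 1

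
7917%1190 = 777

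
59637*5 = 298185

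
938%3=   2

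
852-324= 528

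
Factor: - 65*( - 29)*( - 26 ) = -2^1*5^1*13^2*29^1 = - 49010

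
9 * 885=7965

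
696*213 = 148248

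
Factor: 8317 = 8317^1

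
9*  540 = 4860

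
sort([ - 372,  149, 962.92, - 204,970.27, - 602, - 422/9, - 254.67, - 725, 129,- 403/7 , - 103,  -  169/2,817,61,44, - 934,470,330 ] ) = [  -  934,-725,-602 , - 372,-254.67,-204, - 103,  -  169/2, - 403/7,  -  422/9, 44, 61,  129,149,330,470,817,962.92,970.27]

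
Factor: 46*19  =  874 = 2^1*19^1*23^1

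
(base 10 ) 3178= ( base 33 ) 2UA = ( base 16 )C6A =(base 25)523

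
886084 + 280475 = 1166559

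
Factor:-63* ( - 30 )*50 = 94500 = 2^2*3^3* 5^3*7^1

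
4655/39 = 119  +  14/39  =  119.36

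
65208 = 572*114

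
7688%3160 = 1368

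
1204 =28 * 43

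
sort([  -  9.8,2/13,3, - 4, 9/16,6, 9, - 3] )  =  [ - 9.8, - 4, - 3, 2/13, 9/16, 3, 6, 9 ] 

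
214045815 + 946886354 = 1160932169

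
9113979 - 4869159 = 4244820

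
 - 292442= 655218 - 947660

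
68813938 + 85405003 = 154218941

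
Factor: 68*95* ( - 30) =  - 193800 = - 2^3*3^1 * 5^2*17^1*19^1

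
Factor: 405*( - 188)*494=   -  2^3*3^4*5^1*13^1*19^1*47^1 = -37613160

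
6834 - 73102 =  - 66268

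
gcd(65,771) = 1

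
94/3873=94/3873  =  0.02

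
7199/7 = 7199/7 = 1028.43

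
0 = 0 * 589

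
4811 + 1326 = 6137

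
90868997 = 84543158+6325839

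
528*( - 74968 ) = -39583104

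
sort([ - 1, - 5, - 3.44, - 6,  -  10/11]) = [ - 6, - 5, - 3.44, - 1,- 10/11 ] 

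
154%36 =10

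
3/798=1/266 = 0.00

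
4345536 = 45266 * 96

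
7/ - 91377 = - 1+91370/91377= -0.00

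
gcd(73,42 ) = 1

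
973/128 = 7 + 77/128 = 7.60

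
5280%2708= 2572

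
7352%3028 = 1296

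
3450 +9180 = 12630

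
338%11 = 8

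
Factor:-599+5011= 2^2*1103^1 = 4412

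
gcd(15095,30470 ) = 5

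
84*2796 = 234864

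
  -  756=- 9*84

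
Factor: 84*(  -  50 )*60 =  - 252000 = - 2^5*3^2*5^3*7^1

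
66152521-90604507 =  - 24451986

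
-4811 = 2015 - 6826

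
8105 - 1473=6632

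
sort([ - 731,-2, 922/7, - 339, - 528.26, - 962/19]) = [ - 731, - 528.26 ,-339, - 962/19, - 2, 922/7]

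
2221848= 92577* 24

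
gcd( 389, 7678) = 1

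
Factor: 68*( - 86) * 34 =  - 2^4*17^2 * 43^1 = -198832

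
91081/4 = 22770 + 1/4 = 22770.25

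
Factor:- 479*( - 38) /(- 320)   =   - 9101/160 = - 2^( - 5) * 5^( - 1)*19^1*479^1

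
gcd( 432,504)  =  72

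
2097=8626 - 6529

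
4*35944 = 143776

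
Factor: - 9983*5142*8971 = - 460504629006 = - 2^1*3^1*67^1*149^1*857^1*8971^1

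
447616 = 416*1076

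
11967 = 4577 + 7390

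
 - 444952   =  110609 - 555561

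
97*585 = 56745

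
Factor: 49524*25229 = 2^2*3^1*4127^1*25229^1 = 1249440996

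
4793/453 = 10 + 263/453 = 10.58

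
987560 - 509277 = 478283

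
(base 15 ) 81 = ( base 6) 321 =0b1111001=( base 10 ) 121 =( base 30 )41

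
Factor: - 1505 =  - 5^1*7^1*43^1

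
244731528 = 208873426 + 35858102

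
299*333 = 99567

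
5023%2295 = 433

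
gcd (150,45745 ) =5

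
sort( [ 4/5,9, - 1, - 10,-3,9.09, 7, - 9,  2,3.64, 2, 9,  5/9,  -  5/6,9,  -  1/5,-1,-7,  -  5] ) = [ - 10, -9, - 7,  -  5, - 3, - 1, - 1, - 5/6, - 1/5,5/9, 4/5, 2, 2, 3.64,  7,  9,  9 , 9, 9.09] 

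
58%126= 58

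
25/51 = 25/51= 0.49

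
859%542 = 317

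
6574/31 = 212 + 2/31 =212.06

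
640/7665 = 128/1533 = 0.08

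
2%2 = 0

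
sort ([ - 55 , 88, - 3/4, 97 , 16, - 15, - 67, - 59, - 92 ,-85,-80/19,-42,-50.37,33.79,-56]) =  [-92,  -  85,-67, - 59,- 56  , - 55, - 50.37, - 42,-15, - 80/19, - 3/4, 16, 33.79, 88, 97 ]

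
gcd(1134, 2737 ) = 7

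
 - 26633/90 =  - 26633/90 = -295.92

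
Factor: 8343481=17^1*163^1*3011^1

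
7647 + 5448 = 13095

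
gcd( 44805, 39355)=5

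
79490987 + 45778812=125269799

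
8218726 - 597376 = 7621350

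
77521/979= 77521/979 = 79.18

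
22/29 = 22/29= 0.76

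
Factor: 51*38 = 2^1*3^1*17^1*19^1 = 1938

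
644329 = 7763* 83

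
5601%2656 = 289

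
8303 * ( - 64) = -531392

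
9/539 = 9/539 =0.02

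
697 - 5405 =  - 4708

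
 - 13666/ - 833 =13666/833  =  16.41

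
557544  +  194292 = 751836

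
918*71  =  65178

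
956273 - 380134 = 576139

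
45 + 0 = 45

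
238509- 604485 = -365976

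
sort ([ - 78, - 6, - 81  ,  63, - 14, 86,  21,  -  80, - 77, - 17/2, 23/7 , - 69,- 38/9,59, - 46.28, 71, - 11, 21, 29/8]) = [-81, - 80, - 78, - 77, - 69, -46.28, - 14, - 11,-17/2,  -  6, - 38/9, 23/7, 29/8  ,  21,21, 59, 63, 71, 86]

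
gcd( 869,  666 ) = 1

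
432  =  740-308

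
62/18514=31/9257 = 0.00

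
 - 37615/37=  - 37615/37= - 1016.62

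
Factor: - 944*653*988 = -2^6*13^1*19^1 * 59^1*653^1= - 609034816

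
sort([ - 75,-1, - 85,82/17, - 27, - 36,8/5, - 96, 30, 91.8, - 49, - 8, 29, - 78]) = [ - 96, -85, - 78, - 75, - 49, - 36,- 27, - 8, - 1 , 8/5 , 82/17,  29,30,91.8]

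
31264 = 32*977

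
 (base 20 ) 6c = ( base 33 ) 40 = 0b10000100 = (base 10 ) 132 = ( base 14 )96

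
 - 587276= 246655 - 833931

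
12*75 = 900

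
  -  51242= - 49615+-1627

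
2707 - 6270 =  - 3563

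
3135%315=300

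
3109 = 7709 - 4600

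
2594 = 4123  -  1529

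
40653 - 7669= 32984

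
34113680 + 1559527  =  35673207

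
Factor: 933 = 3^1*311^1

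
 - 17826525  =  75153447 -92979972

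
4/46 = 2/23=0.09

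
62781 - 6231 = 56550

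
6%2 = 0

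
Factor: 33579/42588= 41/52 = 2^( - 2 ) * 13^ (  -  1 )*41^1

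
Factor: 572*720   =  411840 = 2^6*3^2*5^1*11^1 *13^1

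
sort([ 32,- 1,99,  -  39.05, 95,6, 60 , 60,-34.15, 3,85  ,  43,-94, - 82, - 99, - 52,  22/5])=[-99,-94, - 82,  -  52 , - 39.05,-34.15, - 1,3, 22/5, 6, 32, 43, 60, 60 , 85,  95, 99 ]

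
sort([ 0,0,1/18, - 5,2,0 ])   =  [ - 5,0,0, 0,1/18, 2]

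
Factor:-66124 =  - 2^2*61^1*271^1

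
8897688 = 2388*3726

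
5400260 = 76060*71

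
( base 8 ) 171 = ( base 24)51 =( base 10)121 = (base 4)1321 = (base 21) 5g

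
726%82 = 70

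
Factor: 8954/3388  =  37/14 = 2^(- 1) * 7^(-1)*37^1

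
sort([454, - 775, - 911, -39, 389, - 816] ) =[  -  911, - 816, - 775, - 39,389, 454]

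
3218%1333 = 552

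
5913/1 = 5913 = 5913.00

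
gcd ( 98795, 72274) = 1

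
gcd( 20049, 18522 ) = 3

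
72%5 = 2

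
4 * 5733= 22932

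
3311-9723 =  - 6412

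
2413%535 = 273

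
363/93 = 3 + 28/31 = 3.90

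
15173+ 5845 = 21018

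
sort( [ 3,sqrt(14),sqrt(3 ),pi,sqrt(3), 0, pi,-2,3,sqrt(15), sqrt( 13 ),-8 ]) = [ - 8,-2, 0, sqrt(3), sqrt(3),3,3,pi,pi,  sqrt (13 ),sqrt( 14),sqrt( 15) ]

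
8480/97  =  87 + 41/97 = 87.42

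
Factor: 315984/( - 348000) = -2^( - 1 )*5^( - 3)*227^1 = - 227/250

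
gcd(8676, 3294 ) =18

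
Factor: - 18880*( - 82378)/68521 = 1555296640/68521  =  2^7*5^1*  59^1 * 41189^1*68521^(- 1) 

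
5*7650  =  38250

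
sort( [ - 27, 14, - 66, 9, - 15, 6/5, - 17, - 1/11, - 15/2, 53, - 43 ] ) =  [ - 66, - 43, - 27 , - 17,  -  15, - 15/2, - 1/11, 6/5, 9,14, 53 ] 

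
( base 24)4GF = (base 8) 5217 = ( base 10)2703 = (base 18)863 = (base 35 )278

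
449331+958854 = 1408185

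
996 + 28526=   29522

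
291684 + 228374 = 520058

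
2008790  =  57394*35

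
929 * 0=0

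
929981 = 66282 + 863699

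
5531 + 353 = 5884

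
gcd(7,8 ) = 1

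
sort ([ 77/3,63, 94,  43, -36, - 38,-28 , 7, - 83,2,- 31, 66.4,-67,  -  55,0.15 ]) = [-83, - 67,  -  55, - 38 , - 36 , - 31,-28, 0.15,2, 7,77/3,43,63,66.4, 94]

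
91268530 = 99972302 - 8703772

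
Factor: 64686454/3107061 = 2^1*3^ (-2 )* 7^1*1879^1*2459^1*345229^( - 1) 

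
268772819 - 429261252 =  - 160488433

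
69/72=23/24 = 0.96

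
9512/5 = 1902 + 2/5 = 1902.40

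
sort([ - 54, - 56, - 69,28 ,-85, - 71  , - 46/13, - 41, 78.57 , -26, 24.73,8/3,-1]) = [ -85, - 71  , - 69, - 56, - 54, - 41,  -  26,  -  46/13, - 1, 8/3, 24.73, 28, 78.57] 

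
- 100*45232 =  -  4523200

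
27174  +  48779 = 75953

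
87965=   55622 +32343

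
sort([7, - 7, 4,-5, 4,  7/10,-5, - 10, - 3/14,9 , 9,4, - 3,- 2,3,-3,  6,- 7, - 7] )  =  [ - 10, - 7, - 7, - 7,-5,-5 , - 3, - 3, - 2, - 3/14, 7/10 , 3,  4,4, 4, 6,7 , 9,  9]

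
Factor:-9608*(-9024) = 86702592 = 2^9*3^1*47^1*1201^1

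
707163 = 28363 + 678800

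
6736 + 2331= 9067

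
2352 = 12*196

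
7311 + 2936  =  10247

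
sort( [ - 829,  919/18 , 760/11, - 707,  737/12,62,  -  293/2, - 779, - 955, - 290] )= [ - 955, - 829,  -  779,  -  707, - 290, - 293/2, 919/18,737/12,62,760/11 ] 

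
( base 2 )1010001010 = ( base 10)650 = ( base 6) 3002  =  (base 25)110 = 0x28a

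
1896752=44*43108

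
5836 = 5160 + 676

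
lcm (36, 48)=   144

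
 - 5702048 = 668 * (  -  8536) 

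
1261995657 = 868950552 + 393045105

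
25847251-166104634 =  - 140257383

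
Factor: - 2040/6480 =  -2^( - 1)*3^( - 3) *17^1 = - 17/54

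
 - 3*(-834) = 2502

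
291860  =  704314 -412454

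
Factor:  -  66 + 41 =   -  25 =-5^2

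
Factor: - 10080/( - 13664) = 45/61 = 3^2*5^1*61^( - 1) 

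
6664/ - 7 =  - 952/1 = -  952.00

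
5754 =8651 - 2897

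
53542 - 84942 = - 31400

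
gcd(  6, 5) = 1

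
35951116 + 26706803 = 62657919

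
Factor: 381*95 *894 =32358330 =2^1*3^2*5^1*19^1 * 127^1*149^1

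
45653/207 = 220 + 113/207 = 220.55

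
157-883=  - 726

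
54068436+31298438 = 85366874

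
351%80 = 31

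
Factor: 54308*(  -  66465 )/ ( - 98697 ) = 1203193740/32899=2^2*3^1*5^1*7^1*167^(- 1 )*197^(  -  1)*211^1*13577^1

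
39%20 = 19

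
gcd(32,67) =1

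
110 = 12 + 98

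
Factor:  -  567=-3^4*7^1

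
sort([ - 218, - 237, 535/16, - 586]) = [ - 586 ,-237, - 218,535/16 ]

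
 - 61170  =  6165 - 67335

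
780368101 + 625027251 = 1405395352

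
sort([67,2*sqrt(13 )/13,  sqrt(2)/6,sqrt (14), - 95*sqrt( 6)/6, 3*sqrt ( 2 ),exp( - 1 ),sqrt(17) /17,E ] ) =[ - 95*sqrt( 6) /6, sqrt ( 2 )/6, sqrt( 17)/17,exp( - 1 ),2*sqrt(13) /13, E, sqrt( 14),3 * sqrt(2 ),67]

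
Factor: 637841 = 637841^1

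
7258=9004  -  1746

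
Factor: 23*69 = 3^1*23^2 = 1587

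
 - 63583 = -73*871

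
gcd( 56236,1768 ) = 68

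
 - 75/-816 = 25/272 = 0.09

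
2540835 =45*56463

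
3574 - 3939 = - 365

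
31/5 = 31/5 = 6.20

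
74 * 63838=4724012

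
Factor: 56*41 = 2^3 * 7^1*41^1 = 2296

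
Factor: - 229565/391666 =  - 245/418=-2^(-1) *5^1 * 7^2  *11^( - 1)*19^ ( - 1 )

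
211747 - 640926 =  - 429179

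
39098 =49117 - 10019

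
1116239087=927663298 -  - 188575789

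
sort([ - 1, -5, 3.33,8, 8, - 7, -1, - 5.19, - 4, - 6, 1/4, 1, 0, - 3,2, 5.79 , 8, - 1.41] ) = [ - 7, - 6, - 5.19, - 5, - 4, - 3, - 1.41,-1,  -  1,0, 1/4, 1,2, 3.33, 5.79, 8,8,8] 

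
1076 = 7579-6503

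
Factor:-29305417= - 379^1*77323^1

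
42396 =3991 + 38405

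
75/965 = 15/193 = 0.08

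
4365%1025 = 265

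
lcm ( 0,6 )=0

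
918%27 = 0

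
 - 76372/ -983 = 77  +  681/983 =77.69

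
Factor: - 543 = -3^1*181^1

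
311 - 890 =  - 579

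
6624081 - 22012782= - 15388701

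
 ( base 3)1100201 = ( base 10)991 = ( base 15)461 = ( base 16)3df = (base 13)5b3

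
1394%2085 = 1394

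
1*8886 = 8886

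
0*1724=0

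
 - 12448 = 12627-25075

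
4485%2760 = 1725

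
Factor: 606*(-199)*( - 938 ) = 113117172 = 2^2*3^1*7^1*67^1*101^1*199^1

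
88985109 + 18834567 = 107819676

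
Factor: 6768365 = 5^1*53^1 * 25541^1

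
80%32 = 16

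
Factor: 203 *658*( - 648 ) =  - 2^4*3^4*7^2*29^1 * 47^1 = - 86555952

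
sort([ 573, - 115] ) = [ - 115,573] 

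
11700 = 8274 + 3426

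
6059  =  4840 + 1219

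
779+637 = 1416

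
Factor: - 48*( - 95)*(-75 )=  - 2^4*3^2 * 5^3*19^1= - 342000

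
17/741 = 17/741 = 0.02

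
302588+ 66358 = 368946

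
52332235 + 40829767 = 93162002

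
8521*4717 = 40193557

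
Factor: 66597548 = 2^2*31^1*59^1*9103^1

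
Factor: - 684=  - 2^2*3^2*19^1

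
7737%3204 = 1329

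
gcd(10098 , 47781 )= 9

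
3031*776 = 2352056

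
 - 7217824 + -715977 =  - 7933801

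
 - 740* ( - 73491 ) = 54383340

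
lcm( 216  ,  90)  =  1080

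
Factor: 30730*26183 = 2^1*5^1*7^1*439^1*26183^1 = 804603590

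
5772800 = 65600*88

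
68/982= 34/491 = 0.07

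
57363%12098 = 8971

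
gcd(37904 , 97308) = 4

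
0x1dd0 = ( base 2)1110111010000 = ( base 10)7632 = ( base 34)6kg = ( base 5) 221012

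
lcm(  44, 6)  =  132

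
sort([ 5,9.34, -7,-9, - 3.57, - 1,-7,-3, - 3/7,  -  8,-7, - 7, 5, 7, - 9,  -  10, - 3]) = [ - 10,-9,  -  9, - 8,-7,-7, - 7, - 7,  -  3.57, - 3,-3, - 1, - 3/7, 5, 5, 7, 9.34]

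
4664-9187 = -4523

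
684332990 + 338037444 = 1022370434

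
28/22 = 14/11 = 1.27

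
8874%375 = 249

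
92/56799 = 92/56799  =  0.00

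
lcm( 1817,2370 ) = 54510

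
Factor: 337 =337^1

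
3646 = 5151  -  1505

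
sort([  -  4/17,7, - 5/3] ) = [ - 5/3, - 4/17,7 ]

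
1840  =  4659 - 2819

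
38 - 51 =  -13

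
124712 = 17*7336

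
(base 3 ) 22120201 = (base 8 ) 14160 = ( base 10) 6256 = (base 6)44544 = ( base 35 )53Q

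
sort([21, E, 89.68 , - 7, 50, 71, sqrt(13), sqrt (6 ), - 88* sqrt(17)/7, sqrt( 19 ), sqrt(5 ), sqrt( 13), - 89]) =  [ - 89 , - 88 * sqrt(17)/7, - 7, sqrt( 5 ),sqrt( 6 ), E,sqrt( 13), sqrt(13 ), sqrt (19), 21,50, 71 , 89.68]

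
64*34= 2176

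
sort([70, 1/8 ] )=[ 1/8, 70]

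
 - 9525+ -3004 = - 12529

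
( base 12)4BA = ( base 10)718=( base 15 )32D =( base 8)1316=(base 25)13i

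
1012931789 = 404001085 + 608930704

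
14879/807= 18 + 353/807 = 18.44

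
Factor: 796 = 2^2*199^1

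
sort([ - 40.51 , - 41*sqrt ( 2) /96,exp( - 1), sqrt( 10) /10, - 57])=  [ - 57, - 40.51, - 41*sqrt( 2 )/96, sqrt( 10 ) /10, exp( - 1)]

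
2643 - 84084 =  - 81441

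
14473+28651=43124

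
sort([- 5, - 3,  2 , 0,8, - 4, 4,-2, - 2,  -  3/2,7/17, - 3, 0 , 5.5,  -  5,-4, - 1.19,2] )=[-5,-5,  -  4,- 4, - 3,  -  3, - 2,  -  2,-3/2, - 1.19,0,0, 7/17,  2, 2,  4, 5.5,  8] 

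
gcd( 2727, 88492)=1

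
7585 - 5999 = 1586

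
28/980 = 1/35 = 0.03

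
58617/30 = 1953 + 9/10 =1953.90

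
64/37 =1 + 27/37 = 1.73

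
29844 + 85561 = 115405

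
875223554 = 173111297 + 702112257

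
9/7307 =9/7307 =0.00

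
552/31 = 17  +  25/31  =  17.81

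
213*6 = 1278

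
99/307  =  99/307 = 0.32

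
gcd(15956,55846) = 7978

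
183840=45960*4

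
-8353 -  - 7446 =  - 907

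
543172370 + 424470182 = 967642552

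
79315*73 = 5789995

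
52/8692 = 13/2173 = 0.01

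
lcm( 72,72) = 72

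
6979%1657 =351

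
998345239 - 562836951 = 435508288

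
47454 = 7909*6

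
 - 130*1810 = - 235300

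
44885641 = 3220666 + 41664975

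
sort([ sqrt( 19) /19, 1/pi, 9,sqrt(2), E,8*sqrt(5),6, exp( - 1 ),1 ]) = [sqrt( 19 )/19,1/pi,exp(-1 ), 1,sqrt(2), E,6,  9, 8*sqrt( 5)] 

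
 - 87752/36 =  - 21938/9 = - 2437.56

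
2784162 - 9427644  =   - 6643482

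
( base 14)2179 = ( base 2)1011010011111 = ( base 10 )5791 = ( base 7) 22612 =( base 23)ali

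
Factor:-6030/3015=-2^1 = - 2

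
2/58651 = 2/58651 = 0.00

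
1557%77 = 17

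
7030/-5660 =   -  703/566 = - 1.24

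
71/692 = 71/692 = 0.10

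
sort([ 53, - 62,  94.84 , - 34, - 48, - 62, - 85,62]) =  [ - 85, - 62,- 62, - 48, - 34,53,  62,94.84 ]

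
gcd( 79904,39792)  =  16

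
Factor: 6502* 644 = 2^3*7^1*23^1*3251^1  =  4187288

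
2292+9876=12168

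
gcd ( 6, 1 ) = 1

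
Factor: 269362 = 2^1 *134681^1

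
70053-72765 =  - 2712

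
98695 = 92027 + 6668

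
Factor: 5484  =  2^2* 3^1*457^1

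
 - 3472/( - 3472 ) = 1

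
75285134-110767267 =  - 35482133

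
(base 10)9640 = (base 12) 56b4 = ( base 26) e6k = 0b10010110101000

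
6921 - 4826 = 2095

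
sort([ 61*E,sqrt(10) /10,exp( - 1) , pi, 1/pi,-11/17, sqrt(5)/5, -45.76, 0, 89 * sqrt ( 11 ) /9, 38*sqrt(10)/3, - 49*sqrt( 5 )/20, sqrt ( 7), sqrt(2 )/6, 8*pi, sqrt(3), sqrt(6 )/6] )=[-45.76, - 49*sqrt ( 5 )/20,-11/17,0,  sqrt ( 2 )/6, sqrt(10 ) /10,  1/pi,exp( - 1), sqrt( 6 ) /6, sqrt(5)/5 , sqrt(3), sqrt(7), pi, 8*pi , 89*sqrt(11)/9 , 38*sqrt(10)/3,61*E ]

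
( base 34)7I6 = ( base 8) 21006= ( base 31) 91U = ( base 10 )8710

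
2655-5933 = - 3278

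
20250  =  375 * 54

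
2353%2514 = 2353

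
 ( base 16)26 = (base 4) 212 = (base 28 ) 1A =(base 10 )38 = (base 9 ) 42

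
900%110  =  20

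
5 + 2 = 7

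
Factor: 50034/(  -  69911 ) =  -2^1*3^1 * 31^1 * 269^1 *69911^( - 1) 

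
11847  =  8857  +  2990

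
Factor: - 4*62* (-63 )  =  15624 = 2^3*3^2*7^1*31^1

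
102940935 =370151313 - 267210378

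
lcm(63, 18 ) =126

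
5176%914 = 606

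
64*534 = 34176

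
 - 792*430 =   -  340560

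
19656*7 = 137592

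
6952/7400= 869/925 = 0.94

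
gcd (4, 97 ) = 1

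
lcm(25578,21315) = 127890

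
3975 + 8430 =12405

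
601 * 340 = 204340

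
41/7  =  5  +  6/7   =  5.86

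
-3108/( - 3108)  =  1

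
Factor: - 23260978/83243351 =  - 1224262/4381229=-2^1*13^1*19^( - 1)*293^(-1)*787^( - 1 )*47087^1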